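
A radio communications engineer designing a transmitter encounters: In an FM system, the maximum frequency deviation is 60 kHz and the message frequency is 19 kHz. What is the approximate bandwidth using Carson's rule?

Carson's rule: BW = 2*(delta_f + f_m)
= 2*(60 + 19) kHz = 158 kHz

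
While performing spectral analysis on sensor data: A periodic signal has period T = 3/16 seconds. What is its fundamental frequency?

The fundamental frequency is the reciprocal of the period.
f = 1/T = 1/(3/16) = 16/3 Hz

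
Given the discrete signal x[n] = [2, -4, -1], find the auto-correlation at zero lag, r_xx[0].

The auto-correlation at zero lag r_xx[0] equals the signal energy.
r_xx[0] = sum of x[n]^2 = 2^2 + (-4)^2 + (-1)^2
= 4 + 16 + 1 = 21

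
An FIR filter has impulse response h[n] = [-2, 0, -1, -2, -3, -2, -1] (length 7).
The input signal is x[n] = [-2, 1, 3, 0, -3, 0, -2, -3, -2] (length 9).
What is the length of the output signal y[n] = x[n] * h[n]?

For linear convolution, the output length is:
len(y) = len(x) + len(h) - 1 = 9 + 7 - 1 = 15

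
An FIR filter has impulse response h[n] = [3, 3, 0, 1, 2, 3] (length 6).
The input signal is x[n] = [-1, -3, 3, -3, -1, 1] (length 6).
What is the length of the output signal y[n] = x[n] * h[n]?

For linear convolution, the output length is:
len(y) = len(x) + len(h) - 1 = 6 + 6 - 1 = 11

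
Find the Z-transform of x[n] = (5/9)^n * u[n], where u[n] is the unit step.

The Z-transform of a^n * u[n] is z/(z-a) for |z| > |a|.
Here a = 5/9, so X(z) = z/(z - (5/9)) = 9z/(9z - 5)
ROC: |z| > 5/9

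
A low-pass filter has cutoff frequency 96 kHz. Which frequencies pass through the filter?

A low-pass filter passes all frequencies below the cutoff frequency 96 kHz and attenuates higher frequencies.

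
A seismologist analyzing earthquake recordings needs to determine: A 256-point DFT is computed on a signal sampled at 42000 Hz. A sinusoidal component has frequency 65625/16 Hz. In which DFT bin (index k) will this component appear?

DFT frequency resolution = f_s/N = 42000/256 = 2625/16 Hz
Bin index k = f_signal / resolution = 65625/16 / 2625/16 = 25
The signal frequency 65625/16 Hz falls in DFT bin k = 25.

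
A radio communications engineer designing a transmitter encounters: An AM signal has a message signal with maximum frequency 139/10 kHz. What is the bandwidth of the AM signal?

In AM (double-sideband), the bandwidth is twice the message frequency.
BW = 2 * f_m = 2 * 139/10 kHz = 139/5 kHz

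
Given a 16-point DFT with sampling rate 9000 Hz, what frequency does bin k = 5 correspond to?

The frequency of DFT bin k is: f_k = k * f_s / N
f_5 = 5 * 9000 / 16 = 5625/2 Hz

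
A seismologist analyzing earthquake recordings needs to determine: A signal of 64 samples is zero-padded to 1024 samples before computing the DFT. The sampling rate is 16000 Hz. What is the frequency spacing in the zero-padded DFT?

Original DFT: N = 64, resolution = f_s/N = 16000/64 = 250 Hz
Zero-padded DFT: N = 1024, resolution = f_s/N = 16000/1024 = 125/8 Hz
Zero-padding interpolates the spectrum (finer frequency grid)
but does NOT improve the true spectral resolution (ability to resolve close frequencies).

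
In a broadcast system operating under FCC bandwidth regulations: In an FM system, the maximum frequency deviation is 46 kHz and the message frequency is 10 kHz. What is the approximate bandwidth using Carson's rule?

Carson's rule: BW = 2*(delta_f + f_m)
= 2*(46 + 10) kHz = 112 kHz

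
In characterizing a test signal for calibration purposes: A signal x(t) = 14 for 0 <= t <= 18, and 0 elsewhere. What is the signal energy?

Energy = integral of |x(t)|^2 dt over the signal duration
= 14^2 * 18 = 196 * 18 = 3528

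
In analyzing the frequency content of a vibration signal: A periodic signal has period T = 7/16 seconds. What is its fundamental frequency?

The fundamental frequency is the reciprocal of the period.
f = 1/T = 1/(7/16) = 16/7 Hz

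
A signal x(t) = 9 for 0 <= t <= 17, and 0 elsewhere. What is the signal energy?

Energy = integral of |x(t)|^2 dt over the signal duration
= 9^2 * 17 = 81 * 17 = 1377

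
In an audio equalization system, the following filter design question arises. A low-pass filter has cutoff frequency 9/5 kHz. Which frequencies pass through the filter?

A low-pass filter passes all frequencies below the cutoff frequency 9/5 kHz and attenuates higher frequencies.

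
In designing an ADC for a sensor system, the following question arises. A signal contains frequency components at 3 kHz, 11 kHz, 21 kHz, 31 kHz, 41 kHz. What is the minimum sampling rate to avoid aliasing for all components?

The highest frequency component is f_max = 41 kHz.
Nyquist rate = 2 * f_max = 2 * 41 kHz = 82 kHz.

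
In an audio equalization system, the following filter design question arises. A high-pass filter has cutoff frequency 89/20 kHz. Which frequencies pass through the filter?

A high-pass filter passes all frequencies above the cutoff frequency 89/20 kHz and attenuates lower frequencies.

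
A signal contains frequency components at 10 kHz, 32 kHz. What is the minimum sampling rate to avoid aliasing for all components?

The highest frequency component is f_max = 32 kHz.
Nyquist rate = 2 * f_max = 2 * 32 kHz = 64 kHz.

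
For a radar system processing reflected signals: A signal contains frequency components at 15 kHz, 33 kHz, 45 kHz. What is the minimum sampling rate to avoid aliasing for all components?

The highest frequency component is f_max = 45 kHz.
Nyquist rate = 2 * f_max = 2 * 45 kHz = 90 kHz.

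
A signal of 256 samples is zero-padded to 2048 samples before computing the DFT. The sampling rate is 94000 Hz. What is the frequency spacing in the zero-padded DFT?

Original DFT: N = 256, resolution = f_s/N = 94000/256 = 5875/16 Hz
Zero-padded DFT: N = 2048, resolution = f_s/N = 94000/2048 = 5875/128 Hz
Zero-padding interpolates the spectrum (finer frequency grid)
but does NOT improve the true spectral resolution (ability to resolve close frequencies).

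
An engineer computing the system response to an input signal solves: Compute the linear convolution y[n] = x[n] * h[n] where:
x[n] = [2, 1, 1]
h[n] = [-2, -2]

y[n] = sum_k x[k]*h[n-k]. Output length = len(x) + len(h) - 1 = 3 + 2 - 1 = 4.
y[0] = 2*-2 = -4
y[1] = 1*-2 + 2*-2 = -6
y[2] = 1*-2 + 1*-2 = -4
y[3] = 1*-2 = -2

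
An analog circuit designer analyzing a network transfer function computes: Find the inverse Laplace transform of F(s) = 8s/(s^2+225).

Standard pair: s/(s^2+w^2) <-> cos(wt)*u(t)
With k=8, w=15: f(t) = 8*cos(15t)*u(t)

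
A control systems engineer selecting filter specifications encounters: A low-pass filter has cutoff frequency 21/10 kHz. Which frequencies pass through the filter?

A low-pass filter passes all frequencies below the cutoff frequency 21/10 kHz and attenuates higher frequencies.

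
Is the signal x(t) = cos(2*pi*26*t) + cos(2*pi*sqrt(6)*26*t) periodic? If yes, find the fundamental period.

f1 = 26 Hz, f2 = 26*sqrt(6) Hz
Ratio f2/f1 = sqrt(6), which is irrational.
Since the frequency ratio is irrational, no common period exists.
The signal is not periodic.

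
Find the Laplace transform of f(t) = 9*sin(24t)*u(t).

Standard pair: sin(wt)*u(t) <-> w/(s^2+w^2)
With w = 24: L{9*sin(24t)*u(t)} = 216/(s^2+576)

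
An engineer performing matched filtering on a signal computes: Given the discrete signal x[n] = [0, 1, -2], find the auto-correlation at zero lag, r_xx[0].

The auto-correlation at zero lag r_xx[0] equals the signal energy.
r_xx[0] = sum of x[n]^2 = 0^2 + 1^2 + (-2)^2
= 0 + 1 + 4 = 5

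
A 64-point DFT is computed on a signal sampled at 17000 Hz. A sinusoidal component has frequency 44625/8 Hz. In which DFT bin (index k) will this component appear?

DFT frequency resolution = f_s/N = 17000/64 = 2125/8 Hz
Bin index k = f_signal / resolution = 44625/8 / 2125/8 = 21
The signal frequency 44625/8 Hz falls in DFT bin k = 21.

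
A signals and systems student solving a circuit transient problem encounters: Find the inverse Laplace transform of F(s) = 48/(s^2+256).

Standard pair: w/(s^2+w^2) <-> sin(wt)*u(t)
Recognize w^2 = 256, so w = 16; numerator 48 = 3*16.
f(t) = 3*sin(16t)*u(t)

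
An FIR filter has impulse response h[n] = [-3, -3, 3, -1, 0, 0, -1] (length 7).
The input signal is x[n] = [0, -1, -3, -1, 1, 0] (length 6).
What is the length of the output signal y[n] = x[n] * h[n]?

For linear convolution, the output length is:
len(y) = len(x) + len(h) - 1 = 6 + 7 - 1 = 12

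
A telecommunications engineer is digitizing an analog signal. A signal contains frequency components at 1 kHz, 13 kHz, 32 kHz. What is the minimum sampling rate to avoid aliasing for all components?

The highest frequency component is f_max = 32 kHz.
Nyquist rate = 2 * f_max = 2 * 32 kHz = 64 kHz.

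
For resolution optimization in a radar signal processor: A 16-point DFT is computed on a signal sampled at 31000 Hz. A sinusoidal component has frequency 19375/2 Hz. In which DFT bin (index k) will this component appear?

DFT frequency resolution = f_s/N = 31000/16 = 3875/2 Hz
Bin index k = f_signal / resolution = 19375/2 / 3875/2 = 5
The signal frequency 19375/2 Hz falls in DFT bin k = 5.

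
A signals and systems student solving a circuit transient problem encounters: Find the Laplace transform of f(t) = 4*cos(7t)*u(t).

Standard pair: cos(wt)*u(t) <-> s/(s^2+w^2)
With w = 7: L{4*cos(7t)*u(t)} = 4s/(s^2+49)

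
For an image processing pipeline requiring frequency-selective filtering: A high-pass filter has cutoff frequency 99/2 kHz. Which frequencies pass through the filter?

A high-pass filter passes all frequencies above the cutoff frequency 99/2 kHz and attenuates lower frequencies.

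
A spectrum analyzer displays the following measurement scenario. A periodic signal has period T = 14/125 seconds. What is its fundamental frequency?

The fundamental frequency is the reciprocal of the period.
f = 1/T = 1/(14/125) = 125/14 Hz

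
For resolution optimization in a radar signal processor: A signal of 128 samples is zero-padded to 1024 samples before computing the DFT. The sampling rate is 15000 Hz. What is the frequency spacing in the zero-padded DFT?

Original DFT: N = 128, resolution = f_s/N = 15000/128 = 1875/16 Hz
Zero-padded DFT: N = 1024, resolution = f_s/N = 15000/1024 = 1875/128 Hz
Zero-padding interpolates the spectrum (finer frequency grid)
but does NOT improve the true spectral resolution (ability to resolve close frequencies).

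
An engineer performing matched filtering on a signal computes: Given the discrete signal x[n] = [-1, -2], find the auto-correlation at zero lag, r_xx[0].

The auto-correlation at zero lag r_xx[0] equals the signal energy.
r_xx[0] = sum of x[n]^2 = (-1)^2 + (-2)^2
= 1 + 4 = 5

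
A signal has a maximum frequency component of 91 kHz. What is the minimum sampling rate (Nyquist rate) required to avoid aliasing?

By the Nyquist-Shannon sampling theorem,
the minimum sampling rate (Nyquist rate) must be at least 2 * f_max.
Nyquist rate = 2 * 91 kHz = 182 kHz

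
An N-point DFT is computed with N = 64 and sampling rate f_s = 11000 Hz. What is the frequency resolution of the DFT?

DFT frequency resolution = f_s / N
= 11000 / 64 = 1375/8 Hz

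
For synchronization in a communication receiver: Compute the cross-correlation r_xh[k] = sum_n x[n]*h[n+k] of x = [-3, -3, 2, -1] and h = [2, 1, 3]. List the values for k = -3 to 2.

Both sequences indexed from 0 and zero outside their support.
Lags with overlap: k = -3 to 2.
  r_xh[-3] = x[3]*h[0] = -2
  r_xh[-2] = x[2]*h[0] + x[3]*h[1] = 3
  r_xh[-1] = x[1]*h[0] + x[2]*h[1] + x[3]*h[2] = -7
  r_xh[0] = x[0]*h[0] + x[1]*h[1] + x[2]*h[2] = -3
  r_xh[1] = x[0]*h[1] + x[1]*h[2] = -12
  r_xh[2] = x[0]*h[2] = -9
r_xh = [-2, 3, -7, -3, -12, -9] (for k = -3, ..., 2)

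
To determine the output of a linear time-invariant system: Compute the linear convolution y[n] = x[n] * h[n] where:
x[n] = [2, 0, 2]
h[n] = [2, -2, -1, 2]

y[n] = sum_k x[k]*h[n-k]. Output length = len(x) + len(h) - 1 = 3 + 4 - 1 = 6.
y[0] = 2*2 = 4
y[1] = 0*2 + 2*-2 = -4
y[2] = 2*2 + 0*-2 + 2*-1 = 2
y[3] = 2*-2 + 0*-1 + 2*2 = 0
y[4] = 2*-1 + 0*2 = -2
y[5] = 2*2 = 4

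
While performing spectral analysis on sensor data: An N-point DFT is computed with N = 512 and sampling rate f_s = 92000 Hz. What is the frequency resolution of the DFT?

DFT frequency resolution = f_s / N
= 92000 / 512 = 2875/16 Hz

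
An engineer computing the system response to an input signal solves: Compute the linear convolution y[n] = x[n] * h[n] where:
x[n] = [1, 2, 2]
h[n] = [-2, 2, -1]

y[n] = sum_k x[k]*h[n-k]. Output length = len(x) + len(h) - 1 = 3 + 3 - 1 = 5.
y[0] = 1*-2 = -2
y[1] = 2*-2 + 1*2 = -2
y[2] = 2*-2 + 2*2 + 1*-1 = -1
y[3] = 2*2 + 2*-1 = 2
y[4] = 2*-1 = -2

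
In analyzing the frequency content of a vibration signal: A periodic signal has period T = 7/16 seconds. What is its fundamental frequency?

The fundamental frequency is the reciprocal of the period.
f = 1/T = 1/(7/16) = 16/7 Hz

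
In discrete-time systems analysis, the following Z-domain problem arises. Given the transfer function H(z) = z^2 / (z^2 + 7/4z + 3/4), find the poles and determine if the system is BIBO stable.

Poles are roots of the denominator: z^2 + 7/4z + 3/4 = 0.
Quadratic formula: z = [-(7/4) +/- sqrt((7/4)^2 - 4*(3/4))] / 2
Discriminant = 49/16 - 3 = 1/16; sqrt = 1/4.
z = (-7/4 +/- 1/4) / 2 => z = -3/4 or z = -1.
|p1| = 1, |p2| = 3/4.
For BIBO stability, all poles must lie inside the unit circle (|p| < 1).
System is UNSTABLE since at least one |p| >= 1.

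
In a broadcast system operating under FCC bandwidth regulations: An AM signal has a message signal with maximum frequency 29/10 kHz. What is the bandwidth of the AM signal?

In AM (double-sideband), the bandwidth is twice the message frequency.
BW = 2 * f_m = 2 * 29/10 kHz = 29/5 kHz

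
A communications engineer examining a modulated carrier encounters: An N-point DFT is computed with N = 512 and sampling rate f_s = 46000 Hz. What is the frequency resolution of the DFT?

DFT frequency resolution = f_s / N
= 46000 / 512 = 2875/32 Hz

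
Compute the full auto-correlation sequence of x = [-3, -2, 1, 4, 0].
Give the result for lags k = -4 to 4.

r_xx[k] = sum_m x[m]*x[m+k], indexed from 0, for k = -4 to 4:
  r_xx[-4] = x[4]*x[0] = 0
  r_xx[-3] = x[3]*x[0] + x[4]*x[1] = -12
  r_xx[-2] = x[2]*x[0] + x[3]*x[1] + x[4]*x[2] = -11
  r_xx[-1] = x[1]*x[0] + x[2]*x[1] + x[3]*x[2] + x[4]*x[3] = 8
  r_xx[0] = x[0]*x[0] + x[1]*x[1] + x[2]*x[2] + x[3]*x[3] + x[4]*x[4] = 30
  r_xx[1] = x[0]*x[1] + x[1]*x[2] + x[2]*x[3] + x[3]*x[4] = 8
  r_xx[2] = x[0]*x[2] + x[1]*x[3] + x[2]*x[4] = -11
  r_xx[3] = x[0]*x[3] + x[1]*x[4] = -12
  r_xx[4] = x[0]*x[4] = 0
r_xx = [0, -12, -11, 8, 30, 8, -11, -12, 0]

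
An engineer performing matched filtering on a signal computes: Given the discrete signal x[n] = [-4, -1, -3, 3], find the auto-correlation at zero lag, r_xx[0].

The auto-correlation at zero lag r_xx[0] equals the signal energy.
r_xx[0] = sum of x[n]^2 = (-4)^2 + (-1)^2 + (-3)^2 + 3^2
= 16 + 1 + 9 + 9 = 35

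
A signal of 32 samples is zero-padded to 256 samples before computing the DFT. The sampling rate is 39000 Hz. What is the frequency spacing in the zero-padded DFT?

Original DFT: N = 32, resolution = f_s/N = 39000/32 = 4875/4 Hz
Zero-padded DFT: N = 256, resolution = f_s/N = 39000/256 = 4875/32 Hz
Zero-padding interpolates the spectrum (finer frequency grid)
but does NOT improve the true spectral resolution (ability to resolve close frequencies).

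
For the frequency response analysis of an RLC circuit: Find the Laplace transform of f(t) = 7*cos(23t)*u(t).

Standard pair: cos(wt)*u(t) <-> s/(s^2+w^2)
With w = 23: L{7*cos(23t)*u(t)} = 7s/(s^2+529)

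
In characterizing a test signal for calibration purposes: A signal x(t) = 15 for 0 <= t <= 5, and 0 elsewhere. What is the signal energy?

Energy = integral of |x(t)|^2 dt over the signal duration
= 15^2 * 5 = 225 * 5 = 1125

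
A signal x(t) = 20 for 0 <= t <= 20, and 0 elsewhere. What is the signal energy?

Energy = integral of |x(t)|^2 dt over the signal duration
= 20^2 * 20 = 400 * 20 = 8000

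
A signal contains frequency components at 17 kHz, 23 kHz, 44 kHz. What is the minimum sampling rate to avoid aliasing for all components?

The highest frequency component is f_max = 44 kHz.
Nyquist rate = 2 * f_max = 2 * 44 kHz = 88 kHz.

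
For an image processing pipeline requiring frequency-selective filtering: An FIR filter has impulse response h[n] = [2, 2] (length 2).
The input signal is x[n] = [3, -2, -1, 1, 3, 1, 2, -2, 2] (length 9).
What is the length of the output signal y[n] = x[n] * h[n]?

For linear convolution, the output length is:
len(y) = len(x) + len(h) - 1 = 9 + 2 - 1 = 10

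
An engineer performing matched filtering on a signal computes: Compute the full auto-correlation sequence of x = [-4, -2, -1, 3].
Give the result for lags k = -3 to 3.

r_xx[k] = sum_m x[m]*x[m+k], indexed from 0, for k = -3 to 3:
  r_xx[-3] = x[3]*x[0] = -12
  r_xx[-2] = x[2]*x[0] + x[3]*x[1] = -2
  r_xx[-1] = x[1]*x[0] + x[2]*x[1] + x[3]*x[2] = 7
  r_xx[0] = x[0]*x[0] + x[1]*x[1] + x[2]*x[2] + x[3]*x[3] = 30
  r_xx[1] = x[0]*x[1] + x[1]*x[2] + x[2]*x[3] = 7
  r_xx[2] = x[0]*x[2] + x[1]*x[3] = -2
  r_xx[3] = x[0]*x[3] = -12
r_xx = [-12, -2, 7, 30, 7, -2, -12]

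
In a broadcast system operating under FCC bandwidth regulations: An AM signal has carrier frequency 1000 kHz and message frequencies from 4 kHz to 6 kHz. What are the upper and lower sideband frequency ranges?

Upper sideband (USB) = fc + [fm_low, fm_high] = 1000 + [4, 6] = [1004, 1006] kHz
Lower sideband (LSB) = fc - [fm_high, fm_low] = 1000 - [6, 4] = [994, 996] kHz
Total occupied spectrum: 994 kHz to 1006 kHz (plus carrier at 1000 kHz)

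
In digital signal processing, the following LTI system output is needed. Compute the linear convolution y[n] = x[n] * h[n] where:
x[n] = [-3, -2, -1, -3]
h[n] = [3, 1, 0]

y[n] = sum_k x[k]*h[n-k]. Output length = len(x) + len(h) - 1 = 4 + 3 - 1 = 6.
y[0] = -3*3 = -9
y[1] = -2*3 + -3*1 = -9
y[2] = -1*3 + -2*1 + -3*0 = -5
y[3] = -3*3 + -1*1 + -2*0 = -10
y[4] = -3*1 + -1*0 = -3
y[5] = -3*0 = 0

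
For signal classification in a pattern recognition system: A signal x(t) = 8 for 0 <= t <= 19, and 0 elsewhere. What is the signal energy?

Energy = integral of |x(t)|^2 dt over the signal duration
= 8^2 * 19 = 64 * 19 = 1216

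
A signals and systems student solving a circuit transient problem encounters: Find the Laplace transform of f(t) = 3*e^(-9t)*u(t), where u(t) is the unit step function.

Standard Laplace transform pair:
e^(-at)*u(t) <-> 1/(s+a)
With a = 9: L{3*e^(-9t)*u(t)} = 3/(s+9), ROC: Re(s) > -9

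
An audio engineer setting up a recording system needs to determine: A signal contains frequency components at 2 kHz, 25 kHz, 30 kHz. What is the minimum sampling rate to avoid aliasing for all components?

The highest frequency component is f_max = 30 kHz.
Nyquist rate = 2 * f_max = 2 * 30 kHz = 60 kHz.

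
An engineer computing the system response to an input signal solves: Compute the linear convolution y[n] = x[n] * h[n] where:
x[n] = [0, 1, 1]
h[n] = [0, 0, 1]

y[n] = sum_k x[k]*h[n-k]. Output length = len(x) + len(h) - 1 = 3 + 3 - 1 = 5.
y[0] = 0*0 = 0
y[1] = 1*0 + 0*0 = 0
y[2] = 1*0 + 1*0 + 0*1 = 0
y[3] = 1*0 + 1*1 = 1
y[4] = 1*1 = 1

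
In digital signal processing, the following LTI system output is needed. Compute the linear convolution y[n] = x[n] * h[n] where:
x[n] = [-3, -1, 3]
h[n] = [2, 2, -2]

y[n] = sum_k x[k]*h[n-k]. Output length = len(x) + len(h) - 1 = 3 + 3 - 1 = 5.
y[0] = -3*2 = -6
y[1] = -1*2 + -3*2 = -8
y[2] = 3*2 + -1*2 + -3*-2 = 10
y[3] = 3*2 + -1*-2 = 8
y[4] = 3*-2 = -6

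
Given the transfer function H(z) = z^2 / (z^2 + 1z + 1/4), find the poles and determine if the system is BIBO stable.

Poles are roots of the denominator: z^2 + 1z + 1/4 = 0.
Quadratic formula: z = [-(1) +/- sqrt((1)^2 - 4*(1/4))] / 2
Discriminant = 1 - 1 = 0; sqrt = 0.
z = (-1 +/- 0) / 2 = -1/2 (repeated root).
|p1| = 1/2, |p2| = 1/2.
For BIBO stability, all poles must lie inside the unit circle (|p| < 1).
System is STABLE since both |p| < 1.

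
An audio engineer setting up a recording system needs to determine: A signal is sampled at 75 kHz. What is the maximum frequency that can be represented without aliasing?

The maximum frequency that can be represented without aliasing
is the Nyquist frequency: f_max = f_s / 2 = 75 kHz / 2 = 75/2 kHz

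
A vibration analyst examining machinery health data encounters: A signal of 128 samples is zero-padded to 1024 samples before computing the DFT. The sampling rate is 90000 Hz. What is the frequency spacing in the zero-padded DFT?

Original DFT: N = 128, resolution = f_s/N = 90000/128 = 5625/8 Hz
Zero-padded DFT: N = 1024, resolution = f_s/N = 90000/1024 = 5625/64 Hz
Zero-padding interpolates the spectrum (finer frequency grid)
but does NOT improve the true spectral resolution (ability to resolve close frequencies).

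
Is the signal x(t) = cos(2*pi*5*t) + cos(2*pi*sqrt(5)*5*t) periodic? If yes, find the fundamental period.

f1 = 5 Hz, f2 = 5*sqrt(5) Hz
Ratio f2/f1 = sqrt(5), which is irrational.
Since the frequency ratio is irrational, no common period exists.
The signal is not periodic.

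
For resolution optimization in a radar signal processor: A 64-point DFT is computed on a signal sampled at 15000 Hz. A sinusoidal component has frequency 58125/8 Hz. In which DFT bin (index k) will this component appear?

DFT frequency resolution = f_s/N = 15000/64 = 1875/8 Hz
Bin index k = f_signal / resolution = 58125/8 / 1875/8 = 31
The signal frequency 58125/8 Hz falls in DFT bin k = 31.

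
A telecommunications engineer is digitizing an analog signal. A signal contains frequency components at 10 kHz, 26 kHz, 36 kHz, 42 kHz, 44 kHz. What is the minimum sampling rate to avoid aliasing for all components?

The highest frequency component is f_max = 44 kHz.
Nyquist rate = 2 * f_max = 2 * 44 kHz = 88 kHz.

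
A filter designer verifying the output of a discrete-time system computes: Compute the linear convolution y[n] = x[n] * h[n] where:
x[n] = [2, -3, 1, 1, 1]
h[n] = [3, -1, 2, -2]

y[n] = sum_k x[k]*h[n-k]. Output length = len(x) + len(h) - 1 = 5 + 4 - 1 = 8.
y[0] = 2*3 = 6
y[1] = -3*3 + 2*-1 = -11
y[2] = 1*3 + -3*-1 + 2*2 = 10
y[3] = 1*3 + 1*-1 + -3*2 + 2*-2 = -8
y[4] = 1*3 + 1*-1 + 1*2 + -3*-2 = 10
y[5] = 1*-1 + 1*2 + 1*-2 = -1
y[6] = 1*2 + 1*-2 = 0
y[7] = 1*-2 = -2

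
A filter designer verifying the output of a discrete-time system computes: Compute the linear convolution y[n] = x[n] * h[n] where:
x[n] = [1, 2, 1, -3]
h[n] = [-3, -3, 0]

y[n] = sum_k x[k]*h[n-k]. Output length = len(x) + len(h) - 1 = 4 + 3 - 1 = 6.
y[0] = 1*-3 = -3
y[1] = 2*-3 + 1*-3 = -9
y[2] = 1*-3 + 2*-3 + 1*0 = -9
y[3] = -3*-3 + 1*-3 + 2*0 = 6
y[4] = -3*-3 + 1*0 = 9
y[5] = -3*0 = 0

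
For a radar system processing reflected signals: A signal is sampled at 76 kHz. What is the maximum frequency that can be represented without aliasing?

The maximum frequency that can be represented without aliasing
is the Nyquist frequency: f_max = f_s / 2 = 76 kHz / 2 = 38 kHz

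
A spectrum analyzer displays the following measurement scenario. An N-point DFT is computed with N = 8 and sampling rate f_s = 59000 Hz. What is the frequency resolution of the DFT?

DFT frequency resolution = f_s / N
= 59000 / 8 = 7375 Hz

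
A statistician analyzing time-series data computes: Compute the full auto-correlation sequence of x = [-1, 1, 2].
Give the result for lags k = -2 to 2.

r_xx[k] = sum_m x[m]*x[m+k], indexed from 0, for k = -2 to 2:
  r_xx[-2] = x[2]*x[0] = -2
  r_xx[-1] = x[1]*x[0] + x[2]*x[1] = 1
  r_xx[0] = x[0]*x[0] + x[1]*x[1] + x[2]*x[2] = 6
  r_xx[1] = x[0]*x[1] + x[1]*x[2] = 1
  r_xx[2] = x[0]*x[2] = -2
r_xx = [-2, 1, 6, 1, -2]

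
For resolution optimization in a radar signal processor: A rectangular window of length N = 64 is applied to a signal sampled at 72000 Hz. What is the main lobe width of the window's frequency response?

For a rectangular window of length N,
the main lobe width in frequency is 2*f_s/N.
= 2*72000/64 = 2250 Hz
This determines the minimum frequency separation for resolving two sinusoids.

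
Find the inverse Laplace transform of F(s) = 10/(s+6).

Standard pair: k/(s+a) <-> k*e^(-at)*u(t)
With k=10, a=6: f(t) = 10*e^(-6t)*u(t)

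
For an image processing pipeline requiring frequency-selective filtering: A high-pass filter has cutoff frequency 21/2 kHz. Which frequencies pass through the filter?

A high-pass filter passes all frequencies above the cutoff frequency 21/2 kHz and attenuates lower frequencies.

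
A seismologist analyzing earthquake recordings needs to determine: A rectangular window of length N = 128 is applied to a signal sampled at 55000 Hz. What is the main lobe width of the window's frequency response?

For a rectangular window of length N,
the main lobe width in frequency is 2*f_s/N.
= 2*55000/128 = 6875/8 Hz
This determines the minimum frequency separation for resolving two sinusoids.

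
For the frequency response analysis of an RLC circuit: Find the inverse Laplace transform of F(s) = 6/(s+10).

Standard pair: k/(s+a) <-> k*e^(-at)*u(t)
With k=6, a=10: f(t) = 6*e^(-10t)*u(t)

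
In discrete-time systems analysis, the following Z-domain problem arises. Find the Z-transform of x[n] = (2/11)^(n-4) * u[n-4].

Time-shifting property: if X(z) = Z{x[n]}, then Z{x[n-d]} = z^(-d) * X(z)
X(z) = z/(z - 2/11) for x[n] = (2/11)^n * u[n]
Z{x[n-4]} = z^(-4) * z/(z - 2/11) = z^(-3)/(z - 2/11)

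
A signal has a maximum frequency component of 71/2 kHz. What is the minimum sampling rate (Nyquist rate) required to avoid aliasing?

By the Nyquist-Shannon sampling theorem,
the minimum sampling rate (Nyquist rate) must be at least 2 * f_max.
Nyquist rate = 2 * 71/2 kHz = 71 kHz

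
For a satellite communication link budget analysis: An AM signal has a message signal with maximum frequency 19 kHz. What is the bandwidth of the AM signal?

In AM (double-sideband), the bandwidth is twice the message frequency.
BW = 2 * f_m = 2 * 19 kHz = 38 kHz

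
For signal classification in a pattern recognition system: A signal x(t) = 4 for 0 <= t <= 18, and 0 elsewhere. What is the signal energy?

Energy = integral of |x(t)|^2 dt over the signal duration
= 4^2 * 18 = 16 * 18 = 288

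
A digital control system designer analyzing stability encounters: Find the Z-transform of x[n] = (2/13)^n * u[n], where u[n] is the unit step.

The Z-transform of a^n * u[n] is z/(z-a) for |z| > |a|.
Here a = 2/13, so X(z) = z/(z - (2/13)) = 13z/(13z - 2)
ROC: |z| > 2/13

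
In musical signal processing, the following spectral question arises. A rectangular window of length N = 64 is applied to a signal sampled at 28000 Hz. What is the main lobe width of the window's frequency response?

For a rectangular window of length N,
the main lobe width in frequency is 2*f_s/N.
= 2*28000/64 = 875 Hz
This determines the minimum frequency separation for resolving two sinusoids.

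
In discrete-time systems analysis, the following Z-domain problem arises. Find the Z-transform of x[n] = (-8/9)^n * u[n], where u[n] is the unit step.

The Z-transform of a^n * u[n] is z/(z-a) for |z| > |a|.
Here a = -8/9, so X(z) = z/(z - (-8/9)) = 9z/(9z + 8)
ROC: |z| > 8/9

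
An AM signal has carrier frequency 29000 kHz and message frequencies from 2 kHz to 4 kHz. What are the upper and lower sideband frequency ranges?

Upper sideband (USB) = fc + [fm_low, fm_high] = 29000 + [2, 4] = [29002, 29004] kHz
Lower sideband (LSB) = fc - [fm_high, fm_low] = 29000 - [4, 2] = [28996, 28998] kHz
Total occupied spectrum: 28996 kHz to 29004 kHz (plus carrier at 29000 kHz)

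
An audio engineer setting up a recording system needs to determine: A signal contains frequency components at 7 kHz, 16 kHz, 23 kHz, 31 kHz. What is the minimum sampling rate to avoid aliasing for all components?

The highest frequency component is f_max = 31 kHz.
Nyquist rate = 2 * f_max = 2 * 31 kHz = 62 kHz.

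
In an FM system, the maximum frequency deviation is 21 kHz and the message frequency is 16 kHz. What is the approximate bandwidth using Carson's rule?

Carson's rule: BW = 2*(delta_f + f_m)
= 2*(21 + 16) kHz = 74 kHz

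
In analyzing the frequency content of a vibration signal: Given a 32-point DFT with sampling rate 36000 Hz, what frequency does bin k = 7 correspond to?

The frequency of DFT bin k is: f_k = k * f_s / N
f_7 = 7 * 36000 / 32 = 7875 Hz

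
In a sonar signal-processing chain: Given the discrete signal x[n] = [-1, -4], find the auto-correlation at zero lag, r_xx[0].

The auto-correlation at zero lag r_xx[0] equals the signal energy.
r_xx[0] = sum of x[n]^2 = (-1)^2 + (-4)^2
= 1 + 16 = 17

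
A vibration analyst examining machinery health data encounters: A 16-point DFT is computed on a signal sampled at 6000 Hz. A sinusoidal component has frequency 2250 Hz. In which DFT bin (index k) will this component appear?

DFT frequency resolution = f_s/N = 6000/16 = 375 Hz
Bin index k = f_signal / resolution = 2250 / 375 = 6
The signal frequency 2250 Hz falls in DFT bin k = 6.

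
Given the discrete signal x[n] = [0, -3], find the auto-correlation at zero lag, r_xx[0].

The auto-correlation at zero lag r_xx[0] equals the signal energy.
r_xx[0] = sum of x[n]^2 = 0^2 + (-3)^2
= 0 + 9 = 9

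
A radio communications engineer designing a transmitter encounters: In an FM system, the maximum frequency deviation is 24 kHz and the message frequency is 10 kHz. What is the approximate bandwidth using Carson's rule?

Carson's rule: BW = 2*(delta_f + f_m)
= 2*(24 + 10) kHz = 68 kHz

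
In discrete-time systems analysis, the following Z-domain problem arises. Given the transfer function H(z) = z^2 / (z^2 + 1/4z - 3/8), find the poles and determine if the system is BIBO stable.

Poles are roots of the denominator: z^2 + 1/4z - 3/8 = 0.
Quadratic formula: z = [-(1/4) +/- sqrt((1/4)^2 - 4*(-3/8))] / 2
Discriminant = 1/16 + 3/2 = 25/16; sqrt = 5/4.
z = (-1/4 +/- 5/4) / 2 => z = 1/2 or z = -3/4.
|p1| = 1/2, |p2| = 3/4.
For BIBO stability, all poles must lie inside the unit circle (|p| < 1).
System is STABLE since both |p| < 1.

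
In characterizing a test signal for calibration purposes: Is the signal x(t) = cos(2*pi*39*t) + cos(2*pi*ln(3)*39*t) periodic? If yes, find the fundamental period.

f1 = 39 Hz, f2 = 39*ln(3) Hz
Ratio f2/f1 = ln(3), which is irrational.
Since the frequency ratio is irrational, no common period exists.
The signal is not periodic.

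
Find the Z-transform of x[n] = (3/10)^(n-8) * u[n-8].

Time-shifting property: if X(z) = Z{x[n]}, then Z{x[n-d]} = z^(-d) * X(z)
X(z) = z/(z - 3/10) for x[n] = (3/10)^n * u[n]
Z{x[n-8]} = z^(-8) * z/(z - 3/10) = z^(-7)/(z - 3/10)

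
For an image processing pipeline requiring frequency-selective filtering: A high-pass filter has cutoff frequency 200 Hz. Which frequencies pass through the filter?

A high-pass filter passes all frequencies above the cutoff frequency 200 Hz and attenuates lower frequencies.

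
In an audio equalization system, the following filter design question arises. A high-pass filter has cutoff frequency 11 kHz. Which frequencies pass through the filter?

A high-pass filter passes all frequencies above the cutoff frequency 11 kHz and attenuates lower frequencies.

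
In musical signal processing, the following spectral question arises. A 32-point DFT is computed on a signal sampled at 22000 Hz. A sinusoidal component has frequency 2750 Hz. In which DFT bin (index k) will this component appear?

DFT frequency resolution = f_s/N = 22000/32 = 1375/2 Hz
Bin index k = f_signal / resolution = 2750 / 1375/2 = 4
The signal frequency 2750 Hz falls in DFT bin k = 4.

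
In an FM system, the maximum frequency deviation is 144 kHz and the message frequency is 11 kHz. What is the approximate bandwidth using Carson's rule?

Carson's rule: BW = 2*(delta_f + f_m)
= 2*(144 + 11) kHz = 310 kHz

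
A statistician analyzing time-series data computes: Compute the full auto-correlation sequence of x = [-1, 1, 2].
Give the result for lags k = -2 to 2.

r_xx[k] = sum_m x[m]*x[m+k], indexed from 0, for k = -2 to 2:
  r_xx[-2] = x[2]*x[0] = -2
  r_xx[-1] = x[1]*x[0] + x[2]*x[1] = 1
  r_xx[0] = x[0]*x[0] + x[1]*x[1] + x[2]*x[2] = 6
  r_xx[1] = x[0]*x[1] + x[1]*x[2] = 1
  r_xx[2] = x[0]*x[2] = -2
r_xx = [-2, 1, 6, 1, -2]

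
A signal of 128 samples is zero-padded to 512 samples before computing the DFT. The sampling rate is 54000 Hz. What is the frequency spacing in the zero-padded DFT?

Original DFT: N = 128, resolution = f_s/N = 54000/128 = 3375/8 Hz
Zero-padded DFT: N = 512, resolution = f_s/N = 54000/512 = 3375/32 Hz
Zero-padding interpolates the spectrum (finer frequency grid)
but does NOT improve the true spectral resolution (ability to resolve close frequencies).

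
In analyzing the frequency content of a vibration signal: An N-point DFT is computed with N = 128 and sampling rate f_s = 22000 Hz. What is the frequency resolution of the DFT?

DFT frequency resolution = f_s / N
= 22000 / 128 = 1375/8 Hz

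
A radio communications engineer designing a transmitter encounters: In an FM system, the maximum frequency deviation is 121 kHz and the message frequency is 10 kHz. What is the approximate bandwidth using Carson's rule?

Carson's rule: BW = 2*(delta_f + f_m)
= 2*(121 + 10) kHz = 262 kHz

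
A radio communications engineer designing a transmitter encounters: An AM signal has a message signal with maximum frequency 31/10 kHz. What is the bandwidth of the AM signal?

In AM (double-sideband), the bandwidth is twice the message frequency.
BW = 2 * f_m = 2 * 31/10 kHz = 31/5 kHz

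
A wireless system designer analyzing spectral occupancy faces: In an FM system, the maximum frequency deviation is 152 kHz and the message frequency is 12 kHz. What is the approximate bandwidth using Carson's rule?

Carson's rule: BW = 2*(delta_f + f_m)
= 2*(152 + 12) kHz = 328 kHz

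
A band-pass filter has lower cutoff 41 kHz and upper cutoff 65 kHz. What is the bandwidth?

Bandwidth = f_high - f_low
= 65 kHz - 41 kHz = 24 kHz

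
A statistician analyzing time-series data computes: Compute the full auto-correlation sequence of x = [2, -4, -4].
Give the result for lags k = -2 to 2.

r_xx[k] = sum_m x[m]*x[m+k], indexed from 0, for k = -2 to 2:
  r_xx[-2] = x[2]*x[0] = -8
  r_xx[-1] = x[1]*x[0] + x[2]*x[1] = 8
  r_xx[0] = x[0]*x[0] + x[1]*x[1] + x[2]*x[2] = 36
  r_xx[1] = x[0]*x[1] + x[1]*x[2] = 8
  r_xx[2] = x[0]*x[2] = -8
r_xx = [-8, 8, 36, 8, -8]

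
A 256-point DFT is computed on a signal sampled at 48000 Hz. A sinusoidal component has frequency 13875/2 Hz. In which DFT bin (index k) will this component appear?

DFT frequency resolution = f_s/N = 48000/256 = 375/2 Hz
Bin index k = f_signal / resolution = 13875/2 / 375/2 = 37
The signal frequency 13875/2 Hz falls in DFT bin k = 37.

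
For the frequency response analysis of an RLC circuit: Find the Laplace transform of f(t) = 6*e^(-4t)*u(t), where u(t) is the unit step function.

Standard Laplace transform pair:
e^(-at)*u(t) <-> 1/(s+a)
With a = 4: L{6*e^(-4t)*u(t)} = 6/(s+4), ROC: Re(s) > -4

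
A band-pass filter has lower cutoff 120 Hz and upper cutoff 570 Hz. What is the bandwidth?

Bandwidth = f_high - f_low
= 570 Hz - 120 Hz = 450 Hz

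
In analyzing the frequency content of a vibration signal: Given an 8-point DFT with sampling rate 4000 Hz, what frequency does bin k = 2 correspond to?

The frequency of DFT bin k is: f_k = k * f_s / N
f_2 = 2 * 4000 / 8 = 1000 Hz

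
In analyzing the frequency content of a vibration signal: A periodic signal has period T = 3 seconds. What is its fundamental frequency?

The fundamental frequency is the reciprocal of the period.
f = 1/T = 1/(3) = 1/3 Hz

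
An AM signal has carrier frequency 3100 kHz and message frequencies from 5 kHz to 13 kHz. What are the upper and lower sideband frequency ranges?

Upper sideband (USB) = fc + [fm_low, fm_high] = 3100 + [5, 13] = [3105, 3113] kHz
Lower sideband (LSB) = fc - [fm_high, fm_low] = 3100 - [13, 5] = [3087, 3095] kHz
Total occupied spectrum: 3087 kHz to 3113 kHz (plus carrier at 3100 kHz)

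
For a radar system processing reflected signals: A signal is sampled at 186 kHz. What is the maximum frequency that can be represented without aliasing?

The maximum frequency that can be represented without aliasing
is the Nyquist frequency: f_max = f_s / 2 = 186 kHz / 2 = 93 kHz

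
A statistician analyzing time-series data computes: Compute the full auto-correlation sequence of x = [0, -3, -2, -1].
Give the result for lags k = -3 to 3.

r_xx[k] = sum_m x[m]*x[m+k], indexed from 0, for k = -3 to 3:
  r_xx[-3] = x[3]*x[0] = 0
  r_xx[-2] = x[2]*x[0] + x[3]*x[1] = 3
  r_xx[-1] = x[1]*x[0] + x[2]*x[1] + x[3]*x[2] = 8
  r_xx[0] = x[0]*x[0] + x[1]*x[1] + x[2]*x[2] + x[3]*x[3] = 14
  r_xx[1] = x[0]*x[1] + x[1]*x[2] + x[2]*x[3] = 8
  r_xx[2] = x[0]*x[2] + x[1]*x[3] = 3
  r_xx[3] = x[0]*x[3] = 0
r_xx = [0, 3, 8, 14, 8, 3, 0]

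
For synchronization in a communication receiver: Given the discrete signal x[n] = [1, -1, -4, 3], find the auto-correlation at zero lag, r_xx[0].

The auto-correlation at zero lag r_xx[0] equals the signal energy.
r_xx[0] = sum of x[n]^2 = 1^2 + (-1)^2 + (-4)^2 + 3^2
= 1 + 1 + 16 + 9 = 27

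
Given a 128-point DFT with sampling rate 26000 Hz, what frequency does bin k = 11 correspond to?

The frequency of DFT bin k is: f_k = k * f_s / N
f_11 = 11 * 26000 / 128 = 17875/8 Hz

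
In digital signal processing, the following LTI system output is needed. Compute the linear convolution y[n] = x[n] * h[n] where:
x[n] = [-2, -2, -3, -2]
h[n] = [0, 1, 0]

y[n] = sum_k x[k]*h[n-k]. Output length = len(x) + len(h) - 1 = 4 + 3 - 1 = 6.
y[0] = -2*0 = 0
y[1] = -2*0 + -2*1 = -2
y[2] = -3*0 + -2*1 + -2*0 = -2
y[3] = -2*0 + -3*1 + -2*0 = -3
y[4] = -2*1 + -3*0 = -2
y[5] = -2*0 = 0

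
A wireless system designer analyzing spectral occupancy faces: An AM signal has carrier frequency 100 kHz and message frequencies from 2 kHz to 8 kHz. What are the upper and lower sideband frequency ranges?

Upper sideband (USB) = fc + [fm_low, fm_high] = 100 + [2, 8] = [102, 108] kHz
Lower sideband (LSB) = fc - [fm_high, fm_low] = 100 - [8, 2] = [92, 98] kHz
Total occupied spectrum: 92 kHz to 108 kHz (plus carrier at 100 kHz)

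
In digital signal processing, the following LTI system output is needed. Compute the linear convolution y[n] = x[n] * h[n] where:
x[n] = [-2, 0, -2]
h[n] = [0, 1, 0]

y[n] = sum_k x[k]*h[n-k]. Output length = len(x) + len(h) - 1 = 3 + 3 - 1 = 5.
y[0] = -2*0 = 0
y[1] = 0*0 + -2*1 = -2
y[2] = -2*0 + 0*1 + -2*0 = 0
y[3] = -2*1 + 0*0 = -2
y[4] = -2*0 = 0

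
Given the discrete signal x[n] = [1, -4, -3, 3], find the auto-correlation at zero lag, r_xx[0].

The auto-correlation at zero lag r_xx[0] equals the signal energy.
r_xx[0] = sum of x[n]^2 = 1^2 + (-4)^2 + (-3)^2 + 3^2
= 1 + 16 + 9 + 9 = 35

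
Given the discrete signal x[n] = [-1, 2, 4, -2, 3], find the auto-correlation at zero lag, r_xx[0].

The auto-correlation at zero lag r_xx[0] equals the signal energy.
r_xx[0] = sum of x[n]^2 = (-1)^2 + 2^2 + 4^2 + (-2)^2 + 3^2
= 1 + 4 + 16 + 4 + 9 = 34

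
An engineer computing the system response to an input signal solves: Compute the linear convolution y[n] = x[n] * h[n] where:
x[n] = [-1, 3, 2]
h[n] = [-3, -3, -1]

y[n] = sum_k x[k]*h[n-k]. Output length = len(x) + len(h) - 1 = 3 + 3 - 1 = 5.
y[0] = -1*-3 = 3
y[1] = 3*-3 + -1*-3 = -6
y[2] = 2*-3 + 3*-3 + -1*-1 = -14
y[3] = 2*-3 + 3*-1 = -9
y[4] = 2*-1 = -2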